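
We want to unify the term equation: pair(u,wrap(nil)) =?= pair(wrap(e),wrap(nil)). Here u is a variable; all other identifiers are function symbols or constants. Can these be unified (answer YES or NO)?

Decompose pair/2: u =?= wrap(e),  wrap(nil) =?= wrap(nil).
Bind u := wrap(e); no other remaining equation mentions u.
Delete trivial equation wrap(nil) =?= wrap(nil).
No equations remain and no clash or occurs-check failure arose, so a unifier exists.

YES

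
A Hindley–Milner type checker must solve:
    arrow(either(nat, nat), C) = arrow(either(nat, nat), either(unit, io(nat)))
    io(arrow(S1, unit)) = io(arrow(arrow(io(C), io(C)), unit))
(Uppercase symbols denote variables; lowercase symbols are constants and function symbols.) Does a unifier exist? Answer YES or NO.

Decompose arrow/2: either(nat, nat) = either(nat, nat),  C = either(unit, io(nat)).
Delete trivial equation either(nat, nat) = either(nat, nat).
Bind C := either(unit, io(nat)); substituting into the remaining equation gives: io(arrow(S1, unit)) = io(arrow(arrow(io(either(unit, io(nat))), io(either(unit, io(nat)))), unit)).
Decompose io/1: arrow(S1, unit) = arrow(arrow(io(either(unit, io(nat))), io(either(unit, io(nat)))), unit).
Decompose arrow/2: S1 = arrow(io(either(unit, io(nat))), io(either(unit, io(nat)))),  unit = unit.
Bind S1 := arrow(io(either(unit, io(nat))), io(either(unit, io(nat)))); no other remaining equation mentions S1.
Delete trivial equation unit = unit.
No equations remain and no clash or occurs-check failure arose, so a unifier exists.

YES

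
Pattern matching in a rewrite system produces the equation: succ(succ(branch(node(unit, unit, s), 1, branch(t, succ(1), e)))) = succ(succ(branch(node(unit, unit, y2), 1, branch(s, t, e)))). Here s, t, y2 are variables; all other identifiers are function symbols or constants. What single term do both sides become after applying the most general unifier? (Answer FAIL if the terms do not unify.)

succ(succ(branch(node(unit, unit, succ(1)), 1, branch(succ(1), succ(1), e))))

Decompose succ/1: succ(branch(node(unit, unit, s), 1, branch(t, succ(1), e))) = succ(branch(node(unit, unit, y2), 1, branch(s, t, e))).
Decompose succ/1: branch(node(unit, unit, s), 1, branch(t, succ(1), e)) = branch(node(unit, unit, y2), 1, branch(s, t, e)).
Decompose branch/3: node(unit, unit, s) = node(unit, unit, y2),  1 = 1,  branch(t, succ(1), e) = branch(s, t, e).
Decompose node/3: unit = unit,  unit = unit,  s = y2.
Delete trivial equation unit = unit.
Delete trivial equation unit = unit.
Bind s := y2; substituting into the one remaining equation that mentions s gives: branch(t, succ(1), e) = branch(y2, t, e).
Delete trivial equation 1 = 1.
Decompose branch/3: t = y2,  succ(1) = t,  e = e.
Bind t := y2; substituting into the one remaining equation that mentions t gives: succ(1) = y2.
Bind y2 := succ(1); no other remaining equation mentions y2. Substituting into the earlier bindings gives s := succ(1), t := succ(1).
Delete trivial equation e = e.
Applying the MGU to either side gives succ(succ(branch(node(unit, unit, succ(1)), 1, branch(succ(1), succ(1), e)))).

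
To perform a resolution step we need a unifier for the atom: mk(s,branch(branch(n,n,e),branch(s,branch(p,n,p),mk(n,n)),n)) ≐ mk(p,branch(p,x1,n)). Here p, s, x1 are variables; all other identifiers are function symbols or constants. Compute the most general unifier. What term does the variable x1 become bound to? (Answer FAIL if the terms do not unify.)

Decompose mk/2: s ≐ p,  branch(branch(n,n,e),branch(s,branch(p,n,p),mk(n,n)),n) ≐ branch(p,x1,n).
Bind s := p; substituting into the remaining equation gives: branch(branch(n,n,e),branch(p,branch(p,n,p),mk(n,n)),n) ≐ branch(p,x1,n).
Decompose branch/3: branch(n,n,e) ≐ p,  branch(p,branch(p,n,p),mk(n,n)) ≐ x1,  n ≐ n.
Bind p := branch(n,n,e); substituting into the one remaining equation that mentions p gives: branch(branch(n,n,e),branch(branch(n,n,e),n,branch(n,n,e)),mk(n,n)) ≐ x1. Substituting into the earlier binding gives s := branch(n,n,e).
Bind x1 := branch(branch(n,n,e),branch(branch(n,n,e),n,branch(n,n,e)),mk(n,n)); no other remaining equation mentions x1.
Delete trivial equation n ≐ n.
MGU = { s := branch(n,n,e), p := branch(n,n,e), x1 := branch(branch(n,n,e),branch(branch(n,n,e),n,branch(n,n,e)),mk(n,n)) }, so x1 := branch(branch(n,n,e),branch(branch(n,n,e),n,branch(n,n,e)),mk(n,n)).

branch(branch(n,n,e),branch(branch(n,n,e),n,branch(n,n,e)),mk(n,n))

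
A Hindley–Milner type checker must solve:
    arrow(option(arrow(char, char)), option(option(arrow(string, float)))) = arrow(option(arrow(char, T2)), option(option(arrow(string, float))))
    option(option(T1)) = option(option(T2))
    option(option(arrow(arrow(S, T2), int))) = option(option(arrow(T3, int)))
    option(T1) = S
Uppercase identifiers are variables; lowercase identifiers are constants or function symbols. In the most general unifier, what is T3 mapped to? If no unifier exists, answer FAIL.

Decompose arrow/2: option(arrow(char, char)) = option(arrow(char, T2)),  option(option(arrow(string, float))) = option(option(arrow(string, float))).
Decompose option/1: arrow(char, char) = arrow(char, T2).
Decompose arrow/2: char = char,  char = T2.
Delete trivial equation char = char.
Bind T2 := char; substituting into the 2 remaining equations that mention T2 gives: option(option(T1)) = option(option(char)),  option(option(arrow(arrow(S, char), int))) = option(option(arrow(T3, int))).
Delete trivial equation option(option(arrow(string, float))) = option(option(arrow(string, float))).
Decompose option/1: option(T1) = option(char).
Decompose option/1: T1 = char.
Bind T1 := char; substituting into the one remaining equation that mentions T1 gives: option(char) = S.
Decompose option/1: option(arrow(arrow(S, char), int)) = option(arrow(T3, int)).
Decompose option/1: arrow(arrow(S, char), int) = arrow(T3, int).
Decompose arrow/2: arrow(S, char) = T3,  int = int.
Bind T3 := arrow(S, char); no other remaining equation mentions T3.
Delete trivial equation int = int.
Bind S := option(char). Substituting into the earlier binding gives T3 := arrow(option(char), char).
MGU = { T2 := char, T1 := char, T3 := arrow(option(char), char), S := option(char) }, so T3 := arrow(option(char), char).

arrow(option(char), char)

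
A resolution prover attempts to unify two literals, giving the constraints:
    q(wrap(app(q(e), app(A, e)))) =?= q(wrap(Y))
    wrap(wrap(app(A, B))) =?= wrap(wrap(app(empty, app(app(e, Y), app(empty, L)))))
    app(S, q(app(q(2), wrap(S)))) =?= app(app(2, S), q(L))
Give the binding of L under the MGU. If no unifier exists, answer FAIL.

FAIL

Decompose q/1: wrap(app(q(e), app(A, e))) =?= wrap(Y).
Decompose wrap/1: app(q(e), app(A, e)) =?= Y.
Bind Y := app(q(e), app(A, e)); substituting into the one remaining equation that mentions Y gives: wrap(wrap(app(A, B))) =?= wrap(wrap(app(empty, app(app(e, app(q(e), app(A, e))), app(empty, L))))).
Decompose wrap/1: wrap(app(A, B)) =?= wrap(app(empty, app(app(e, app(q(e), app(A, e))), app(empty, L)))).
Decompose wrap/1: app(A, B) =?= app(empty, app(app(e, app(q(e), app(A, e))), app(empty, L))).
Decompose app/2: A =?= empty,  B =?= app(app(e, app(q(e), app(A, e))), app(empty, L)).
Bind A := empty; substituting into the one remaining equation that mentions A gives: B =?= app(app(e, app(q(e), app(empty, e))), app(empty, L)). Substituting into the earlier binding gives Y := app(q(e), app(empty, e)).
Bind B := app(app(e, app(q(e), app(empty, e))), app(empty, L)); no other remaining equation mentions B.
Decompose app/2: S =?= app(2, S),  q(app(q(2), wrap(S))) =?= q(L).
Occurs check fails: S occurs in app(2, S); the equation S =?= app(2, S) has no finite solution.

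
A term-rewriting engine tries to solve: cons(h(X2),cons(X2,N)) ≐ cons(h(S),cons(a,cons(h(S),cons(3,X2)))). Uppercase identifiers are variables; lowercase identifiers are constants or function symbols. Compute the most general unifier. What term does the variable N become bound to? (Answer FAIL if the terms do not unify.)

Decompose cons/2: h(X2) ≐ h(S),  cons(X2,N) ≐ cons(a,cons(h(S),cons(3,X2))).
Decompose h/1: X2 ≐ S.
Bind X2 := S; substituting into the remaining equation gives: cons(S,N) ≐ cons(a,cons(h(S),cons(3,S))).
Decompose cons/2: S ≐ a,  N ≐ cons(h(S),cons(3,S)).
Bind S := a; substituting into the remaining equation gives: N ≐ cons(h(a),cons(3,a)). Substituting into the earlier binding gives X2 := a.
Bind N := cons(h(a),cons(3,a)).
MGU = { X2 := a, S := a, N := cons(h(a),cons(3,a)) }, so N := cons(h(a),cons(3,a)).

cons(h(a),cons(3,a))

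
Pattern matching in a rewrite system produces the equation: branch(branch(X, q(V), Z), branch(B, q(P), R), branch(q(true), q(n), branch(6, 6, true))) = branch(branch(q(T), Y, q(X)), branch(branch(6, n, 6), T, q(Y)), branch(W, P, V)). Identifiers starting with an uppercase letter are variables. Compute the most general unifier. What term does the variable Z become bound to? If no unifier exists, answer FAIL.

q(q(q(q(n))))

Decompose branch/3: branch(X, q(V), Z) = branch(q(T), Y, q(X)),  branch(B, q(P), R) = branch(branch(6, n, 6), T, q(Y)),  branch(q(true), q(n), branch(6, 6, true)) = branch(W, P, V).
Decompose branch/3: X = q(T),  q(V) = Y,  Z = q(X).
Bind X := q(T); substituting into the one remaining equation that mentions X gives: Z = q(q(T)).
Bind Y := q(V); substituting into the one remaining equation that mentions Y gives: branch(B, q(P), R) = branch(branch(6, n, 6), T, q(q(V))).
Bind Z := q(q(T)); no other remaining equation mentions Z.
Decompose branch/3: B = branch(6, n, 6),  q(P) = T,  R = q(q(V)).
Bind B := branch(6, n, 6); no other remaining equation mentions B.
Bind T := q(P); no other remaining equation mentions T. Substituting into the earlier bindings gives X := q(q(P)), Z := q(q(q(P))).
Bind R := q(q(V)); no other remaining equation mentions R.
Decompose branch/3: q(true) = W,  q(n) = P,  branch(6, 6, true) = V.
Bind W := q(true); no other remaining equation mentions W.
Bind P := q(n); no other remaining equation mentions P. Substituting into the earlier bindings gives X := q(q(q(n))), Z := q(q(q(q(n)))), T := q(q(n)).
Bind V := branch(6, 6, true). Substituting into the earlier bindings gives Y := q(branch(6, 6, true)), R := q(q(branch(6, 6, true))).
MGU = { X -> q(q(q(n))), Y -> q(branch(6, 6, true)), Z -> q(q(q(q(n)))), B -> branch(6, n, 6), T -> q(q(n)), R -> q(q(branch(6, 6, true))), W -> q(true), P -> q(n), V -> branch(6, 6, true) }, so Z -> q(q(q(q(n)))).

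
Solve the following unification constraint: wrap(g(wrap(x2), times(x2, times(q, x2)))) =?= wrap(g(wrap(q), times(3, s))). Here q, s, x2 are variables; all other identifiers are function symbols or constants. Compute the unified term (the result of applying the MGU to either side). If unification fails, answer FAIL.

wrap(g(wrap(3), times(3, times(3, 3))))

Decompose wrap/1: g(wrap(x2), times(x2, times(q, x2))) =?= g(wrap(q), times(3, s)).
Decompose g/2: wrap(x2) =?= wrap(q),  times(x2, times(q, x2)) =?= times(3, s).
Decompose wrap/1: x2 =?= q.
Bind x2 := q; substituting into the remaining equation gives: times(q, times(q, q)) =?= times(3, s).
Decompose times/2: q =?= 3,  times(q, q) =?= s.
Bind q := 3; substituting into the remaining equation gives: times(3, 3) =?= s. Substituting into the earlier binding gives x2 := 3.
Bind s := times(3, 3).
Applying the MGU to either side gives wrap(g(wrap(3), times(3, times(3, 3)))).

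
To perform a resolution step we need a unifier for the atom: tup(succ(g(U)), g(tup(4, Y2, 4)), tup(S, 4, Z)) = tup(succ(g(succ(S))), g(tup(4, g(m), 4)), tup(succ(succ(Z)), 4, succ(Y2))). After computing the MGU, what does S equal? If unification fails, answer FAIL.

succ(succ(succ(g(m))))

Decompose tup/3: succ(g(U)) = succ(g(succ(S))),  g(tup(4, Y2, 4)) = g(tup(4, g(m), 4)),  tup(S, 4, Z) = tup(succ(succ(Z)), 4, succ(Y2)).
Decompose succ/1: g(U) = g(succ(S)).
Decompose g/1: U = succ(S).
Bind U := succ(S); no other remaining equation mentions U.
Decompose g/1: tup(4, Y2, 4) = tup(4, g(m), 4).
Decompose tup/3: 4 = 4,  Y2 = g(m),  4 = 4.
Delete trivial equation 4 = 4.
Bind Y2 := g(m); substituting into the one remaining equation that mentions Y2 gives: tup(S, 4, Z) = tup(succ(succ(Z)), 4, succ(g(m))).
Delete trivial equation 4 = 4.
Decompose tup/3: S = succ(succ(Z)),  4 = 4,  Z = succ(g(m)).
Bind S := succ(succ(Z)); no other remaining equation mentions S. Substituting into the earlier binding gives U := succ(succ(succ(Z))).
Delete trivial equation 4 = 4.
Bind Z := succ(g(m)). Substituting into the earlier bindings gives U := succ(succ(succ(succ(g(m))))), S := succ(succ(succ(g(m)))).
MGU = { U := succ(succ(succ(succ(g(m))))), Y2 := g(m), S := succ(succ(succ(g(m)))), Z := succ(g(m)) }, so S := succ(succ(succ(g(m)))).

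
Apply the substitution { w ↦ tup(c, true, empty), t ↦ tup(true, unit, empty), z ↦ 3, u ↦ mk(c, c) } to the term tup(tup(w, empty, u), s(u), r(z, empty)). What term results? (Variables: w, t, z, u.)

tup(tup(tup(c, true, empty), empty, mk(c, c)), s(mk(c, c)), r(3, empty))

Replace each occurrence of w with tup(c, true, empty).
Replace each occurrence of z with 3.
Replace each occurrence of u with mk(c, c).
Result: tup(tup(tup(c, true, empty), empty, mk(c, c)), s(mk(c, c)), r(3, empty)).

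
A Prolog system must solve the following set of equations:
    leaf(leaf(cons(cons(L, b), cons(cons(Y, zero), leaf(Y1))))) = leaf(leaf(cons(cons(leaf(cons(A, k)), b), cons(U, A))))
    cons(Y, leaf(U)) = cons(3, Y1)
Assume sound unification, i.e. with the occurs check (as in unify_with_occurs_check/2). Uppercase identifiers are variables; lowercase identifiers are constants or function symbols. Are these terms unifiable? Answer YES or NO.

Decompose leaf/1: leaf(cons(cons(L, b), cons(cons(Y, zero), leaf(Y1)))) = leaf(cons(cons(leaf(cons(A, k)), b), cons(U, A))).
Decompose leaf/1: cons(cons(L, b), cons(cons(Y, zero), leaf(Y1))) = cons(cons(leaf(cons(A, k)), b), cons(U, A)).
Decompose cons/2: cons(L, b) = cons(leaf(cons(A, k)), b),  cons(cons(Y, zero), leaf(Y1)) = cons(U, A).
Decompose cons/2: L = leaf(cons(A, k)),  b = b.
Bind L := leaf(cons(A, k)); no other remaining equation mentions L.
Delete trivial equation b = b.
Decompose cons/2: cons(Y, zero) = U,  leaf(Y1) = A.
Bind U := cons(Y, zero); substituting into the one remaining equation that mentions U gives: cons(Y, leaf(cons(Y, zero))) = cons(3, Y1).
Bind A := leaf(Y1); no other remaining equation mentions A. Substituting into the earlier binding gives L := leaf(cons(leaf(Y1), k)).
Decompose cons/2: Y = 3,  leaf(cons(Y, zero)) = Y1.
Bind Y := 3; substituting into the remaining equation gives: leaf(cons(3, zero)) = Y1. Substituting into the earlier binding gives U := cons(3, zero).
Bind Y1 := leaf(cons(3, zero)). Substituting into the earlier bindings gives L := leaf(cons(leaf(leaf(cons(3, zero))), k)), A := leaf(leaf(cons(3, zero))).
No equations remain and no clash or occurs-check failure arose, so a unifier exists.

YES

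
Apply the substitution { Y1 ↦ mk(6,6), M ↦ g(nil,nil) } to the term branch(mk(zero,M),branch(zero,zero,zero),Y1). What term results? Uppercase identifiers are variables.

Replace each occurrence of Y1 with mk(6,6).
Replace each occurrence of M with g(nil,nil).
Result: branch(mk(zero,g(nil,nil)),branch(zero,zero,zero),mk(6,6)).

branch(mk(zero,g(nil,nil)),branch(zero,zero,zero),mk(6,6))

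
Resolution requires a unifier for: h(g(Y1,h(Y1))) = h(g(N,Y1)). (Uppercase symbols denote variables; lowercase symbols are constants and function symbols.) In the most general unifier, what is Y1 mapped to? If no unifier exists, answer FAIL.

Decompose h/1: g(Y1,h(Y1)) = g(N,Y1).
Decompose g/2: Y1 = N,  h(Y1) = Y1.
Bind Y1 := N; substituting into the remaining equation gives: h(N) = N.
Occurs check fails: N occurs in h(N); the equation N = h(N) has no finite solution.

FAIL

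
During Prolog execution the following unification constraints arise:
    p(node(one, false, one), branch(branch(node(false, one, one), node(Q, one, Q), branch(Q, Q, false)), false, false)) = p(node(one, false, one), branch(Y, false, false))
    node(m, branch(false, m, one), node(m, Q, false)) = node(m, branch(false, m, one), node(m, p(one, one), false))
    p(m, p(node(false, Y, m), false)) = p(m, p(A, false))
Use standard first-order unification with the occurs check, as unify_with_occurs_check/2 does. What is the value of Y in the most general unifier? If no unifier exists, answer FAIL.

Decompose p/2: node(one, false, one) = node(one, false, one),  branch(branch(node(false, one, one), node(Q, one, Q), branch(Q, Q, false)), false, false) = branch(Y, false, false).
Delete trivial equation node(one, false, one) = node(one, false, one).
Decompose branch/3: branch(node(false, one, one), node(Q, one, Q), branch(Q, Q, false)) = Y,  false = false,  false = false.
Bind Y := branch(node(false, one, one), node(Q, one, Q), branch(Q, Q, false)); substituting into the one remaining equation that mentions Y gives: p(m, p(node(false, branch(node(false, one, one), node(Q, one, Q), branch(Q, Q, false)), m), false)) = p(m, p(A, false)).
Delete trivial equation false = false.
Delete trivial equation false = false.
Decompose node/3: m = m,  branch(false, m, one) = branch(false, m, one),  node(m, Q, false) = node(m, p(one, one), false).
Delete trivial equation m = m.
Delete trivial equation branch(false, m, one) = branch(false, m, one).
Decompose node/3: m = m,  Q = p(one, one),  false = false.
Delete trivial equation m = m.
Bind Q := p(one, one); substituting into the one remaining equation that mentions Q gives: p(m, p(node(false, branch(node(false, one, one), node(p(one, one), one, p(one, one)), branch(p(one, one), p(one, one), false)), m), false)) = p(m, p(A, false)). Substituting into the earlier binding gives Y := branch(node(false, one, one), node(p(one, one), one, p(one, one)), branch(p(one, one), p(one, one), false)).
Delete trivial equation false = false.
Decompose p/2: m = m,  p(node(false, branch(node(false, one, one), node(p(one, one), one, p(one, one)), branch(p(one, one), p(one, one), false)), m), false) = p(A, false).
Delete trivial equation m = m.
Decompose p/2: node(false, branch(node(false, one, one), node(p(one, one), one, p(one, one)), branch(p(one, one), p(one, one), false)), m) = A,  false = false.
Bind A := node(false, branch(node(false, one, one), node(p(one, one), one, p(one, one)), branch(p(one, one), p(one, one), false)), m); no other remaining equation mentions A.
Delete trivial equation false = false.
MGU = { Y ↦ branch(node(false, one, one), node(p(one, one), one, p(one, one)), branch(p(one, one), p(one, one), false)), Q ↦ p(one, one), A ↦ node(false, branch(node(false, one, one), node(p(one, one), one, p(one, one)), branch(p(one, one), p(one, one), false)), m) }, so Y ↦ branch(node(false, one, one), node(p(one, one), one, p(one, one)), branch(p(one, one), p(one, one), false)).

branch(node(false, one, one), node(p(one, one), one, p(one, one)), branch(p(one, one), p(one, one), false))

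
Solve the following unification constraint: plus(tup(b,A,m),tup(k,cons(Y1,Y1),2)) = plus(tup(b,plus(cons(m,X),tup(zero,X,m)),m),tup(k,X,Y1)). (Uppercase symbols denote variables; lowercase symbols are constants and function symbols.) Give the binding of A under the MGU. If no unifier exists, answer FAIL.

plus(cons(m,cons(2,2)),tup(zero,cons(2,2),m))

Decompose plus/2: tup(b,A,m) = tup(b,plus(cons(m,X),tup(zero,X,m)),m),  tup(k,cons(Y1,Y1),2) = tup(k,X,Y1).
Decompose tup/3: b = b,  A = plus(cons(m,X),tup(zero,X,m)),  m = m.
Delete trivial equation b = b.
Bind A := plus(cons(m,X),tup(zero,X,m)); no other remaining equation mentions A.
Delete trivial equation m = m.
Decompose tup/3: k = k,  cons(Y1,Y1) = X,  2 = Y1.
Delete trivial equation k = k.
Bind X := cons(Y1,Y1); no other remaining equation mentions X. Substituting into the earlier binding gives A := plus(cons(m,cons(Y1,Y1)),tup(zero,cons(Y1,Y1),m)).
Bind Y1 := 2. Substituting into the earlier bindings gives A := plus(cons(m,cons(2,2)),tup(zero,cons(2,2),m)), X := cons(2,2).
MGU = { A -> plus(cons(m,cons(2,2)),tup(zero,cons(2,2),m)), X -> cons(2,2), Y1 -> 2 }, so A -> plus(cons(m,cons(2,2)),tup(zero,cons(2,2),m)).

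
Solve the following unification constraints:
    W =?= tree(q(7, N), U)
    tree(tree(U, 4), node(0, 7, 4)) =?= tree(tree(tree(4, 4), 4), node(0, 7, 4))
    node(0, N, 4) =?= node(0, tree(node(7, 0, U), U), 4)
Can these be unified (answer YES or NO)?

YES

Bind W := tree(q(7, N), U); no other remaining equation mentions W.
Decompose tree/2: tree(U, 4) =?= tree(tree(4, 4), 4),  node(0, 7, 4) =?= node(0, 7, 4).
Decompose tree/2: U =?= tree(4, 4),  4 =?= 4.
Bind U := tree(4, 4); substituting into the one remaining equation that mentions U gives: node(0, N, 4) =?= node(0, tree(node(7, 0, tree(4, 4)), tree(4, 4)), 4). Substituting into the earlier binding gives W := tree(q(7, N), tree(4, 4)).
Delete trivial equation 4 =?= 4.
Delete trivial equation node(0, 7, 4) =?= node(0, 7, 4).
Decompose node/3: 0 =?= 0,  N =?= tree(node(7, 0, tree(4, 4)), tree(4, 4)),  4 =?= 4.
Delete trivial equation 0 =?= 0.
Bind N := tree(node(7, 0, tree(4, 4)), tree(4, 4)); no other remaining equation mentions N. Substituting into the earlier binding gives W := tree(q(7, tree(node(7, 0, tree(4, 4)), tree(4, 4))), tree(4, 4)).
Delete trivial equation 4 =?= 4.
No equations remain and no clash or occurs-check failure arose, so a unifier exists.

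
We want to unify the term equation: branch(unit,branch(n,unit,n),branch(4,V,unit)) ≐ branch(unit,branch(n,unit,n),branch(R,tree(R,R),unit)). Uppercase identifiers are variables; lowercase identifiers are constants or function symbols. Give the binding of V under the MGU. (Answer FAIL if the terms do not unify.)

Decompose branch/3: unit ≐ unit,  branch(n,unit,n) ≐ branch(n,unit,n),  branch(4,V,unit) ≐ branch(R,tree(R,R),unit).
Delete trivial equation unit ≐ unit.
Delete trivial equation branch(n,unit,n) ≐ branch(n,unit,n).
Decompose branch/3: 4 ≐ R,  V ≐ tree(R,R),  unit ≐ unit.
Bind R := 4; substituting into the one remaining equation that mentions R gives: V ≐ tree(4,4).
Bind V := tree(4,4); no other remaining equation mentions V.
Delete trivial equation unit ≐ unit.
MGU = { R ↦ 4, V ↦ tree(4,4) }, so V ↦ tree(4,4).

tree(4,4)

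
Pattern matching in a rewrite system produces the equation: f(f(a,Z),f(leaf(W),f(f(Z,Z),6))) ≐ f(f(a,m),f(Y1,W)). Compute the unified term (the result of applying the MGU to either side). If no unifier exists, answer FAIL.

Decompose f/2: f(a,Z) ≐ f(a,m),  f(leaf(W),f(f(Z,Z),6)) ≐ f(Y1,W).
Decompose f/2: a ≐ a,  Z ≐ m.
Delete trivial equation a ≐ a.
Bind Z := m; substituting into the remaining equation gives: f(leaf(W),f(f(m,m),6)) ≐ f(Y1,W).
Decompose f/2: leaf(W) ≐ Y1,  f(f(m,m),6) ≐ W.
Bind Y1 := leaf(W); no other remaining equation mentions Y1.
Bind W := f(f(m,m),6). Substituting into the earlier binding gives Y1 := leaf(f(f(m,m),6)).
Applying the MGU to either side gives f(f(a,m),f(leaf(f(f(m,m),6)),f(f(m,m),6))).

f(f(a,m),f(leaf(f(f(m,m),6)),f(f(m,m),6)))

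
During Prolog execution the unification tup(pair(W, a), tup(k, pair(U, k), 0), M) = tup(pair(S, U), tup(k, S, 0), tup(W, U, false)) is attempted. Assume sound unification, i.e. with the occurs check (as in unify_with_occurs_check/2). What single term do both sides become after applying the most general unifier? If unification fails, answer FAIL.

Decompose tup/3: pair(W, a) = pair(S, U),  tup(k, pair(U, k), 0) = tup(k, S, 0),  M = tup(W, U, false).
Decompose pair/2: W = S,  a = U.
Bind W := S; substituting into the one remaining equation that mentions W gives: M = tup(S, U, false).
Bind U := a; substituting into the remaining equations gives: tup(k, pair(a, k), 0) = tup(k, S, 0),  M = tup(S, a, false).
Decompose tup/3: k = k,  pair(a, k) = S,  0 = 0.
Delete trivial equation k = k.
Bind S := pair(a, k); substituting into the one remaining equation that mentions S gives: M = tup(pair(a, k), a, false). Substituting into the earlier binding gives W := pair(a, k).
Delete trivial equation 0 = 0.
Bind M := tup(pair(a, k), a, false).
Applying the MGU to either side gives tup(pair(pair(a, k), a), tup(k, pair(a, k), 0), tup(pair(a, k), a, false)).

tup(pair(pair(a, k), a), tup(k, pair(a, k), 0), tup(pair(a, k), a, false))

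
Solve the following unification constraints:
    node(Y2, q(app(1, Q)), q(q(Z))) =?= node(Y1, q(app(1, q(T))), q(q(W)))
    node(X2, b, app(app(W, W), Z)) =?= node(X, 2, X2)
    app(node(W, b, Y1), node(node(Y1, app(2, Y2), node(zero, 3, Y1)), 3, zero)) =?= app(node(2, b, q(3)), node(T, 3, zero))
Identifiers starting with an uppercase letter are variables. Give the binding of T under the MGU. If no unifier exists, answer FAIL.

FAIL

Decompose node/3: Y2 =?= Y1,  q(app(1, Q)) =?= q(app(1, q(T))),  q(q(Z)) =?= q(q(W)).
Bind Y2 := Y1; substituting into the one remaining equation that mentions Y2 gives: app(node(W, b, Y1), node(node(Y1, app(2, Y1), node(zero, 3, Y1)), 3, zero)) =?= app(node(2, b, q(3)), node(T, 3, zero)).
Decompose q/1: app(1, Q) =?= app(1, q(T)).
Decompose app/2: 1 =?= 1,  Q =?= q(T).
Delete trivial equation 1 =?= 1.
Bind Q := q(T); no other remaining equation mentions Q.
Decompose q/1: q(Z) =?= q(W).
Decompose q/1: Z =?= W.
Bind Z := W; substituting into the one remaining equation that mentions Z gives: node(X2, b, app(app(W, W), W)) =?= node(X, 2, X2).
Decompose node/3: X2 =?= X,  b =?= 2,  app(app(W, W), W) =?= X2.
Bind X2 := X; substituting into the one remaining equation that mentions X2 gives: app(app(W, W), W) =?= X.
Clash: constants b and 2 differ; no unifier exists.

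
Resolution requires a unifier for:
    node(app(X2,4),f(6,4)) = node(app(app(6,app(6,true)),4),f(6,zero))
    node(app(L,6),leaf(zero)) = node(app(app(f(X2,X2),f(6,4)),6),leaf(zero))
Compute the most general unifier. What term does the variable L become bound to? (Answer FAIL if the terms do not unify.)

Decompose node/2: app(X2,4) = app(app(6,app(6,true)),4),  f(6,4) = f(6,zero).
Decompose app/2: X2 = app(6,app(6,true)),  4 = 4.
Bind X2 := app(6,app(6,true)); substituting into the one remaining equation that mentions X2 gives: node(app(L,6),leaf(zero)) = node(app(app(f(app(6,app(6,true)),app(6,app(6,true))),f(6,4)),6),leaf(zero)).
Delete trivial equation 4 = 4.
Decompose f/2: 6 = 6,  4 = zero.
Delete trivial equation 6 = 6.
Clash: constants 4 and zero differ; no unifier exists.

FAIL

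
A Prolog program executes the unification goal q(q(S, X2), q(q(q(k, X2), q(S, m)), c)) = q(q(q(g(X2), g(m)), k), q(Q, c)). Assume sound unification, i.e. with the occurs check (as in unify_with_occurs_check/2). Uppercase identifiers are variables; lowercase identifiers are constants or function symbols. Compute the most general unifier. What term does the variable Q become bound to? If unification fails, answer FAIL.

Decompose q/2: q(S, X2) = q(q(g(X2), g(m)), k),  q(q(q(k, X2), q(S, m)), c) = q(Q, c).
Decompose q/2: S = q(g(X2), g(m)),  X2 = k.
Bind S := q(g(X2), g(m)); substituting into the one remaining equation that mentions S gives: q(q(q(k, X2), q(q(g(X2), g(m)), m)), c) = q(Q, c).
Bind X2 := k; substituting into the remaining equation gives: q(q(q(k, k), q(q(g(k), g(m)), m)), c) = q(Q, c). Substituting into the earlier binding gives S := q(g(k), g(m)).
Decompose q/2: q(q(k, k), q(q(g(k), g(m)), m)) = Q,  c = c.
Bind Q := q(q(k, k), q(q(g(k), g(m)), m)); no other remaining equation mentions Q.
Delete trivial equation c = c.
MGU = { S ↦ q(g(k), g(m)), X2 ↦ k, Q ↦ q(q(k, k), q(q(g(k), g(m)), m)) }, so Q ↦ q(q(k, k), q(q(g(k), g(m)), m)).

q(q(k, k), q(q(g(k), g(m)), m))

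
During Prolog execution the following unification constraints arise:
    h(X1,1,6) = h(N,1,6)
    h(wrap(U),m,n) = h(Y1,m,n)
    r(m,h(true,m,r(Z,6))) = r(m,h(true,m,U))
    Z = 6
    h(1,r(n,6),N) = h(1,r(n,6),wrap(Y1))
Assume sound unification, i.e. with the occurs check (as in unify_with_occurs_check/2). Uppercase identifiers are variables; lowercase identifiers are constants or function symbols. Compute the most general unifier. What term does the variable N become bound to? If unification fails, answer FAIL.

wrap(wrap(r(6,6)))

Decompose h/3: X1 = N,  1 = 1,  6 = 6.
Bind X1 := N; no other remaining equation mentions X1.
Delete trivial equation 1 = 1.
Delete trivial equation 6 = 6.
Decompose h/3: wrap(U) = Y1,  m = m,  n = n.
Bind Y1 := wrap(U); substituting into the one remaining equation that mentions Y1 gives: h(1,r(n,6),N) = h(1,r(n,6),wrap(wrap(U))).
Delete trivial equation m = m.
Delete trivial equation n = n.
Decompose r/2: m = m,  h(true,m,r(Z,6)) = h(true,m,U).
Delete trivial equation m = m.
Decompose h/3: true = true,  m = m,  r(Z,6) = U.
Delete trivial equation true = true.
Delete trivial equation m = m.
Bind U := r(Z,6); substituting into the one remaining equation that mentions U gives: h(1,r(n,6),N) = h(1,r(n,6),wrap(wrap(r(Z,6)))). Substituting into the earlier binding gives Y1 := wrap(r(Z,6)).
Bind Z := 6; substituting into the remaining equation gives: h(1,r(n,6),N) = h(1,r(n,6),wrap(wrap(r(6,6)))). Substituting into the earlier bindings gives Y1 := wrap(r(6,6)), U := r(6,6).
Decompose h/3: 1 = 1,  r(n,6) = r(n,6),  N = wrap(wrap(r(6,6))).
Delete trivial equation 1 = 1.
Delete trivial equation r(n,6) = r(n,6).
Bind N := wrap(wrap(r(6,6))). Substituting into the earlier binding gives X1 := wrap(wrap(r(6,6))).
MGU = { X1 = wrap(wrap(r(6,6))), Y1 = wrap(r(6,6)), U = r(6,6), Z = 6, N = wrap(wrap(r(6,6))) }, so N = wrap(wrap(r(6,6))).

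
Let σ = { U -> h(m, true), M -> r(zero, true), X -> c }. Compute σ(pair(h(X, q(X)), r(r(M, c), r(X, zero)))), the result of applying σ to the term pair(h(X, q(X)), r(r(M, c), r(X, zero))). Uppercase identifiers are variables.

pair(h(c, q(c)), r(r(r(zero, true), c), r(c, zero)))

Replace each occurrence of M with r(zero, true).
Replace each occurrence of X with c.
Result: pair(h(c, q(c)), r(r(r(zero, true), c), r(c, zero))).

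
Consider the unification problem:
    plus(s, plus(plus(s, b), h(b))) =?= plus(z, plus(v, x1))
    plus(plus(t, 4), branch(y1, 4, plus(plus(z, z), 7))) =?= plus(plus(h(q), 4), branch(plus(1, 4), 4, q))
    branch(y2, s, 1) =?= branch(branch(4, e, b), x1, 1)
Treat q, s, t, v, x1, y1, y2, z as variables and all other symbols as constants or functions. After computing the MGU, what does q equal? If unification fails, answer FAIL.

Decompose plus/2: s =?= z,  plus(plus(s, b), h(b)) =?= plus(v, x1).
Bind s := z; substituting into the 2 remaining equations that mention s gives: plus(plus(z, b), h(b)) =?= plus(v, x1),  branch(y2, z, 1) =?= branch(branch(4, e, b), x1, 1).
Decompose plus/2: plus(z, b) =?= v,  h(b) =?= x1.
Bind v := plus(z, b); no other remaining equation mentions v.
Bind x1 := h(b); substituting into the one remaining equation that mentions x1 gives: branch(y2, z, 1) =?= branch(branch(4, e, b), h(b), 1).
Decompose plus/2: plus(t, 4) =?= plus(h(q), 4),  branch(y1, 4, plus(plus(z, z), 7)) =?= branch(plus(1, 4), 4, q).
Decompose plus/2: t =?= h(q),  4 =?= 4.
Bind t := h(q); no other remaining equation mentions t.
Delete trivial equation 4 =?= 4.
Decompose branch/3: y1 =?= plus(1, 4),  4 =?= 4,  plus(plus(z, z), 7) =?= q.
Bind y1 := plus(1, 4); no other remaining equation mentions y1.
Delete trivial equation 4 =?= 4.
Bind q := plus(plus(z, z), 7); no other remaining equation mentions q. Substituting into the earlier binding gives t := h(plus(plus(z, z), 7)).
Decompose branch/3: y2 =?= branch(4, e, b),  z =?= h(b),  1 =?= 1.
Bind y2 := branch(4, e, b); no other remaining equation mentions y2.
Bind z := h(b); no other remaining equation mentions z. Substituting into the earlier bindings gives s := h(b), v := plus(h(b), b), t := h(plus(plus(h(b), h(b)), 7)), q := plus(plus(h(b), h(b)), 7).
Delete trivial equation 1 =?= 1.
MGU = { s -> h(b), v -> plus(h(b), b), x1 -> h(b), t -> h(plus(plus(h(b), h(b)), 7)), y1 -> plus(1, 4), q -> plus(plus(h(b), h(b)), 7), y2 -> branch(4, e, b), z -> h(b) }, so q -> plus(plus(h(b), h(b)), 7).

plus(plus(h(b), h(b)), 7)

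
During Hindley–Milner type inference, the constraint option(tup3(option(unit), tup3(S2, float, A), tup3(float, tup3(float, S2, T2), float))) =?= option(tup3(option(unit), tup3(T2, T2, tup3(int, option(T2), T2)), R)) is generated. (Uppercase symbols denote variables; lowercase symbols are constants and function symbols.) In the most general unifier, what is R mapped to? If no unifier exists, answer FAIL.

Decompose option/1: tup3(option(unit), tup3(S2, float, A), tup3(float, tup3(float, S2, T2), float)) =?= tup3(option(unit), tup3(T2, T2, tup3(int, option(T2), T2)), R).
Decompose tup3/3: option(unit) =?= option(unit),  tup3(S2, float, A) =?= tup3(T2, T2, tup3(int, option(T2), T2)),  tup3(float, tup3(float, S2, T2), float) =?= R.
Delete trivial equation option(unit) =?= option(unit).
Decompose tup3/3: S2 =?= T2,  float =?= T2,  A =?= tup3(int, option(T2), T2).
Bind S2 := T2; substituting into the one remaining equation that mentions S2 gives: tup3(float, tup3(float, T2, T2), float) =?= R.
Bind T2 := float; substituting into the remaining equations gives: A =?= tup3(int, option(float), float),  tup3(float, tup3(float, float, float), float) =?= R. Substituting into the earlier binding gives S2 := float.
Bind A := tup3(int, option(float), float); no other remaining equation mentions A.
Bind R := tup3(float, tup3(float, float, float), float).
MGU = { S2 -> float, T2 -> float, A -> tup3(int, option(float), float), R -> tup3(float, tup3(float, float, float), float) }, so R -> tup3(float, tup3(float, float, float), float).

tup3(float, tup3(float, float, float), float)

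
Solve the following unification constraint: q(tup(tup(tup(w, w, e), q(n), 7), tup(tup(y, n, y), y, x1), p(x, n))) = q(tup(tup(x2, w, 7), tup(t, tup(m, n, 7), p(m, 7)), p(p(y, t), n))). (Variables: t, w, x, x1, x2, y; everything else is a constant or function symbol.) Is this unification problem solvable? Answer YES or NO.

YES

Decompose q/1: tup(tup(tup(w, w, e), q(n), 7), tup(tup(y, n, y), y, x1), p(x, n)) = tup(tup(x2, w, 7), tup(t, tup(m, n, 7), p(m, 7)), p(p(y, t), n)).
Decompose tup/3: tup(tup(w, w, e), q(n), 7) = tup(x2, w, 7),  tup(tup(y, n, y), y, x1) = tup(t, tup(m, n, 7), p(m, 7)),  p(x, n) = p(p(y, t), n).
Decompose tup/3: tup(w, w, e) = x2,  q(n) = w,  7 = 7.
Bind x2 := tup(w, w, e); no other remaining equation mentions x2.
Bind w := q(n); no other remaining equation mentions w. Substituting into the earlier binding gives x2 := tup(q(n), q(n), e).
Delete trivial equation 7 = 7.
Decompose tup/3: tup(y, n, y) = t,  y = tup(m, n, 7),  x1 = p(m, 7).
Bind t := tup(y, n, y); substituting into the one remaining equation that mentions t gives: p(x, n) = p(p(y, tup(y, n, y)), n).
Bind y := tup(m, n, 7); substituting into the one remaining equation that mentions y gives: p(x, n) = p(p(tup(m, n, 7), tup(tup(m, n, 7), n, tup(m, n, 7))), n). Substituting into the earlier binding gives t := tup(tup(m, n, 7), n, tup(m, n, 7)).
Bind x1 := p(m, 7); no other remaining equation mentions x1.
Decompose p/2: x = p(tup(m, n, 7), tup(tup(m, n, 7), n, tup(m, n, 7))),  n = n.
Bind x := p(tup(m, n, 7), tup(tup(m, n, 7), n, tup(m, n, 7))); no other remaining equation mentions x.
Delete trivial equation n = n.
No equations remain and no clash or occurs-check failure arose, so a unifier exists.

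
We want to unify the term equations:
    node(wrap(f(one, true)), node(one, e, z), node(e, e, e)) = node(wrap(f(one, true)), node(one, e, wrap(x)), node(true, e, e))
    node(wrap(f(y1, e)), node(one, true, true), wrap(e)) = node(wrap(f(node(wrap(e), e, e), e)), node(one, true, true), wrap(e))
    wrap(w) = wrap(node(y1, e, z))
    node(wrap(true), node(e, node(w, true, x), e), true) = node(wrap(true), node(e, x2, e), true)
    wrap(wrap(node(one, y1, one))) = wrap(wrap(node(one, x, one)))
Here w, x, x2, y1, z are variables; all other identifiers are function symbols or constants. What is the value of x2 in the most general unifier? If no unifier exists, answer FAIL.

FAIL

Decompose node/3: wrap(f(one, true)) = wrap(f(one, true)),  node(one, e, z) = node(one, e, wrap(x)),  node(e, e, e) = node(true, e, e).
Delete trivial equation wrap(f(one, true)) = wrap(f(one, true)).
Decompose node/3: one = one,  e = e,  z = wrap(x).
Delete trivial equation one = one.
Delete trivial equation e = e.
Bind z := wrap(x); substituting into the one remaining equation that mentions z gives: wrap(w) = wrap(node(y1, e, wrap(x))).
Decompose node/3: e = true,  e = e,  e = e.
Clash: constants e and true differ; no unifier exists.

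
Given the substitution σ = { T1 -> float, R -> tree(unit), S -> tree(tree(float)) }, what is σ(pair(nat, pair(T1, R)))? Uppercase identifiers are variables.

Replace each occurrence of T1 with float.
Replace each occurrence of R with tree(unit).
Result: pair(nat, pair(float, tree(unit))).

pair(nat, pair(float, tree(unit)))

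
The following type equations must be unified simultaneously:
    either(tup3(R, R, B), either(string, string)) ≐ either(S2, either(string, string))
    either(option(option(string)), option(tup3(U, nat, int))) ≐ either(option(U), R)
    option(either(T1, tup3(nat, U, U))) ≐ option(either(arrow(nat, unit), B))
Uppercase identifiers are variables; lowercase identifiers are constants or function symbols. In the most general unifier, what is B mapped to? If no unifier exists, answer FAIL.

Decompose either/2: tup3(R, R, B) ≐ S2,  either(string, string) ≐ either(string, string).
Bind S2 := tup3(R, R, B); no other remaining equation mentions S2.
Delete trivial equation either(string, string) ≐ either(string, string).
Decompose either/2: option(option(string)) ≐ option(U),  option(tup3(U, nat, int)) ≐ R.
Decompose option/1: option(string) ≐ U.
Bind U := option(string); substituting into the remaining equations gives: option(tup3(option(string), nat, int)) ≐ R,  option(either(T1, tup3(nat, option(string), option(string)))) ≐ option(either(arrow(nat, unit), B)).
Bind R := option(tup3(option(string), nat, int)); no other remaining equation mentions R. Substituting into the earlier binding gives S2 := tup3(option(tup3(option(string), nat, int)), option(tup3(option(string), nat, int)), B).
Decompose option/1: either(T1, tup3(nat, option(string), option(string))) ≐ either(arrow(nat, unit), B).
Decompose either/2: T1 ≐ arrow(nat, unit),  tup3(nat, option(string), option(string)) ≐ B.
Bind T1 := arrow(nat, unit); no other remaining equation mentions T1.
Bind B := tup3(nat, option(string), option(string)). Substituting into the earlier binding gives S2 := tup3(option(tup3(option(string), nat, int)), option(tup3(option(string), nat, int)), tup3(nat, option(string), option(string))).
MGU = { S2 := tup3(option(tup3(option(string), nat, int)), option(tup3(option(string), nat, int)), tup3(nat, option(string), option(string))), U := option(string), R := option(tup3(option(string), nat, int)), T1 := arrow(nat, unit), B := tup3(nat, option(string), option(string)) }, so B := tup3(nat, option(string), option(string)).

tup3(nat, option(string), option(string))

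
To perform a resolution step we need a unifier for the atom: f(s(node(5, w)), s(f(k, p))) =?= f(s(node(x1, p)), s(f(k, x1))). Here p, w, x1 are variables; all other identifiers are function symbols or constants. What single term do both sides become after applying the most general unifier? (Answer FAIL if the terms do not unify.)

Decompose f/2: s(node(5, w)) =?= s(node(x1, p)),  s(f(k, p)) =?= s(f(k, x1)).
Decompose s/1: node(5, w) =?= node(x1, p).
Decompose node/2: 5 =?= x1,  w =?= p.
Bind x1 := 5; substituting into the one remaining equation that mentions x1 gives: s(f(k, p)) =?= s(f(k, 5)).
Bind w := p; no other remaining equation mentions w.
Decompose s/1: f(k, p) =?= f(k, 5).
Decompose f/2: k =?= k,  p =?= 5.
Delete trivial equation k =?= k.
Bind p := 5. Substituting into the earlier binding gives w := 5.
Applying the MGU to either side gives f(s(node(5, 5)), s(f(k, 5))).

f(s(node(5, 5)), s(f(k, 5)))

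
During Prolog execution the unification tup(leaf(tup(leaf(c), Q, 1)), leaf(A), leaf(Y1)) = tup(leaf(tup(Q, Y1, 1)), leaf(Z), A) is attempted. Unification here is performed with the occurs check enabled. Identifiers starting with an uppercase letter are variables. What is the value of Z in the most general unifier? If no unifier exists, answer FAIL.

leaf(leaf(c))

Decompose tup/3: leaf(tup(leaf(c), Q, 1)) = leaf(tup(Q, Y1, 1)),  leaf(A) = leaf(Z),  leaf(Y1) = A.
Decompose leaf/1: tup(leaf(c), Q, 1) = tup(Q, Y1, 1).
Decompose tup/3: leaf(c) = Q,  Q = Y1,  1 = 1.
Bind Q := leaf(c); substituting into the one remaining equation that mentions Q gives: leaf(c) = Y1.
Bind Y1 := leaf(c); substituting into the one remaining equation that mentions Y1 gives: leaf(leaf(c)) = A.
Delete trivial equation 1 = 1.
Decompose leaf/1: A = Z.
Bind A := Z; substituting into the remaining equation gives: leaf(leaf(c)) = Z.
Bind Z := leaf(leaf(c)). Substituting into the earlier binding gives A := leaf(leaf(c)).
MGU = { Q = leaf(c), Y1 = leaf(c), A = leaf(leaf(c)), Z = leaf(leaf(c)) }, so Z = leaf(leaf(c)).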